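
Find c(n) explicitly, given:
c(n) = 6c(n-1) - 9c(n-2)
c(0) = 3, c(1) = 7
Characteristic equation: x² - 6x + 9 = 0, which is (x - (3))².
Repeated root r = 3.
General solution: c(n) = (A + Bn)·(3)^n.
From c(0) = 3: A = 3.
From c(1) = 7: (A + B)·(3) = 7 ⇒ B = - \frac{2}{3}.
So c(n) = \left(3 - \frac{2 n}{3}\right) \cdot (3)^n.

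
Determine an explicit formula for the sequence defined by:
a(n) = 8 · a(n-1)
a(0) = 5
Pure geometric recurrence with ratio 8.
By induction a(n) = a(0) · (8)^n = 5 \cdot 8^{n}.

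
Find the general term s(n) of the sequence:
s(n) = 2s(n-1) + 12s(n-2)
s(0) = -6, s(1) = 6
Characteristic equation: x² - 2x - 12 = 0.
Discriminant Δ = (2)² + 4·(12) = 52.
Roots r₁,₂ = (2 ± √52)/2, so r₁ = 1 + \sqrt{13}, r₂ = 1 - \sqrt{13}.
General solution: s(n) = A·r₁^n + B·r₂^n.
From the initial conditions, A + B = -6 and r₁A + r₂B = 6.
Since r₁ - r₂ = √52: A = (6 - (-6)r₂)/√52 = -3 + \frac{6 \sqrt{13}}{13}, and B = -6 - A = -3 - \frac{6 \sqrt{13}}{13}.
So s(n) = \left(-3 + \frac{6 \sqrt{13}}{13}\right)\left(1 + \sqrt{13}\right)^n + \left(-3 - \frac{6 \sqrt{13}}{13}\right)\left(1 - \sqrt{13}\right)^n.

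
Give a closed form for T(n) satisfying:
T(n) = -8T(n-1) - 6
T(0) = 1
First-order linear non-homogeneous.
Homogeneous solution: T_h(n) = A·(-8)^n.
Try constant particular solution T_p = K: K = -8K - 6 ⇒ K = - \frac{2}{3}.
General: T(n) = A·(-8)^n - \frac{2}{3}.
Apply T(0) = 1: A - \frac{2}{3} = 1 ⇒ A = \frac{5}{3}.
So T(n) = \frac{5 \left(-8\right)^{n}}{3} - \frac{2}{3}.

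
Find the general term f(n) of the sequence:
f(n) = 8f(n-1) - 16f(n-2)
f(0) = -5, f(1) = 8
Characteristic equation: x² - 8x + 16 = 0, which is (x - (4))².
Repeated root r = 4.
General solution: f(n) = (A + Bn)·(4)^n.
From f(0) = -5: A = -5.
From f(1) = 8: (A + B)·(4) = 8 ⇒ B = 7.
So f(n) = \left(7 n - 5\right) \cdot (4)^n.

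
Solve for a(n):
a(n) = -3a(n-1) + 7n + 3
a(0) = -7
First-order linear with linear forcing.
Homogeneous solution: a_h(n) = A·(-3)^n.
Try particular a_p(n) = pn + q. Substituting:
  pn + q = -3(p(n-1) + q) + 7n + 3.
Matching the n-coefficient: p = -3p + 7 ⇒ p = \frac{7}{4}.
Matching constants: q = 3p - 3q + 3 ⇒ q = \frac{33}{16}.
General: a(n) = A·(-3)^n + \frac{7 n}{4} + \frac{33}{16}.
Apply a(0) = -7: A + \frac{33}{16} = -7 ⇒ A = - \frac{145}{16}.
So a(n) = - \frac{145 \left(-3\right)^{n}}{16} + \frac{7 n}{4} + \frac{33}{16}.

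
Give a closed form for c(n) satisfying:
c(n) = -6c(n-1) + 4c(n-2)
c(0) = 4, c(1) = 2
Characteristic equation: x² + 6x - 4 = 0.
Discriminant Δ = (-6)² + 4·(4) = 52.
Roots r₁,₂ = (-6 ± √52)/2, so r₁ = -3 + \sqrt{13}, r₂ = - \sqrt{13} - 3.
General solution: c(n) = A·r₁^n + B·r₂^n.
From the initial conditions, A + B = 4 and r₁A + r₂B = 2.
Since r₁ - r₂ = √52: A = (2 - (4)r₂)/√52 = \frac{7 \sqrt{13}}{13} + 2, and B = 4 - A = 2 - \frac{7 \sqrt{13}}{13}.
So c(n) = \left(\frac{7 \sqrt{13}}{13} + 2\right)\left(-3 + \sqrt{13}\right)^n + \left(2 - \frac{7 \sqrt{13}}{13}\right)\left(- \sqrt{13} - 3\right)^n.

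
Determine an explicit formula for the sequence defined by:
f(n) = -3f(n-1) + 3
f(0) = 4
First-order linear non-homogeneous.
Homogeneous solution: f_h(n) = A·(-3)^n.
Try constant particular solution f_p = K: K = -3K + 3 ⇒ K = \frac{3}{4}.
General: f(n) = A·(-3)^n + \frac{3}{4}.
Apply f(0) = 4: A + \frac{3}{4} = 4 ⇒ A = \frac{13}{4}.
So f(n) = \frac{13 \left(-3\right)^{n}}{4} + \frac{3}{4}.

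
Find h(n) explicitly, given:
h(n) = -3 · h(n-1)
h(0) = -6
Pure geometric recurrence with ratio -3.
By induction h(n) = h(0) · (-3)^n = - 6 \left(-3\right)^{n}.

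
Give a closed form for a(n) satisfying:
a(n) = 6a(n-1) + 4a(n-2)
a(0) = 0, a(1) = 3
Characteristic equation: x² - 6x - 4 = 0.
Discriminant Δ = (6)² + 4·(4) = 52.
Roots r₁,₂ = (6 ± √52)/2, so r₁ = 3 + \sqrt{13}, r₂ = 3 - \sqrt{13}.
General solution: a(n) = A·r₁^n + B·r₂^n.
From the initial conditions, A + B = 0 and r₁A + r₂B = 3.
Since r₁ - r₂ = √52: A = (3 - (0)r₂)/√52 = \frac{3 \sqrt{13}}{26}, and B = 0 - A = - \frac{3 \sqrt{13}}{26}.
So a(n) = \left(\frac{3 \sqrt{13}}{26}\right)\left(3 + \sqrt{13}\right)^n + \left(- \frac{3 \sqrt{13}}{26}\right)\left(3 - \sqrt{13}\right)^n.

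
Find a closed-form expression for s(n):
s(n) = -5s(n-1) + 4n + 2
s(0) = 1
First-order linear with linear forcing.
Homogeneous solution: s_h(n) = A·(-5)^n.
Try particular s_p(n) = pn + q. Substituting:
  pn + q = -5(p(n-1) + q) + 4n + 2.
Matching the n-coefficient: p = -5p + 4 ⇒ p = \frac{2}{3}.
Matching constants: q = 5p - 5q + 2 ⇒ q = \frac{8}{9}.
General: s(n) = A·(-5)^n + \frac{2 n}{3} + \frac{8}{9}.
Apply s(0) = 1: A + \frac{8}{9} = 1 ⇒ A = \frac{1}{9}.
So s(n) = \frac{\left(-5\right)^{n}}{9} + \frac{2 n}{3} + \frac{8}{9}.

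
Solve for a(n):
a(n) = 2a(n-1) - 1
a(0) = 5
First-order linear non-homogeneous.
Homogeneous solution: a_h(n) = A·(2)^n.
Try constant particular solution a_p = K: K = 2K - 1 ⇒ K = 1.
General: a(n) = A·(2)^n + 1.
Apply a(0) = 5: A + 1 = 5 ⇒ A = 4.
So a(n) = 4 \cdot 2^{n} + 1.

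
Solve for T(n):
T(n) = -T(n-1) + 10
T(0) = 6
First-order linear non-homogeneous.
Homogeneous solution: T_h(n) = A·(-1)^n.
Try constant particular solution T_p = K: K = -K + 10 ⇒ K = 5.
General: T(n) = A·(-1)^n + 5.
Apply T(0) = 6: A + 5 = 6 ⇒ A = 1.
So T(n) = \left(-1\right)^{n} + 5.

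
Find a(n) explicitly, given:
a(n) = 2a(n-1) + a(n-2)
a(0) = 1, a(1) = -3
Characteristic equation: x² - 2x - 1 = 0.
Discriminant Δ = (2)² + 4·(1) = 8.
Roots r₁,₂ = (2 ± √8)/2, so r₁ = 1 + \sqrt{2}, r₂ = 1 - \sqrt{2}.
General solution: a(n) = A·r₁^n + B·r₂^n.
From the initial conditions, A + B = 1 and r₁A + r₂B = -3.
Since r₁ - r₂ = √8: A = (-3 - (1)r₂)/√8 = \frac{1}{2} - \sqrt{2}, and B = 1 - A = \frac{1}{2} + \sqrt{2}.
So a(n) = \left(\frac{1}{2} - \sqrt{2}\right)\left(1 + \sqrt{2}\right)^n + \left(\frac{1}{2} + \sqrt{2}\right)\left(1 - \sqrt{2}\right)^n.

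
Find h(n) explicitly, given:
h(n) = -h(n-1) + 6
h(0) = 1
First-order linear non-homogeneous.
Homogeneous solution: h_h(n) = A·(-1)^n.
Try constant particular solution h_p = K: K = -K + 6 ⇒ K = 3.
General: h(n) = A·(-1)^n + 3.
Apply h(0) = 1: A + 3 = 1 ⇒ A = -2.
So h(n) = 3 - 2 \left(-1\right)^{n}.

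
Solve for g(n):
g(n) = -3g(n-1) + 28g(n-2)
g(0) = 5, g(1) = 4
Characteristic equation: x² + 3x - 28 = 0, which factors as (x - (-7))(x - (4)) = 0.
Roots r₁ = -7, r₂ = 4 (distinct).
General solution: g(n) = A·(-7)^n + B·(4)^n.
From g(0) = 5: A + B = 5.
From g(1) = 4: -7A + 4B = 4.
Solving: A = \frac{16}{11}, B = \frac{39}{11}.
So g(n) = \frac{16 \left(-7\right)^{n}}{11} + \frac{39 \cdot 4^{n}}{11}.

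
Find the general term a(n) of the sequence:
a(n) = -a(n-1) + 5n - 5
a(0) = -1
First-order linear with linear forcing.
Homogeneous solution: a_h(n) = A·(-1)^n.
Try particular a_p(n) = pn + q. Substituting:
  pn + q = -(p(n-1) + q) + 5n - 5.
Matching the n-coefficient: p = -p + 5 ⇒ p = \frac{5}{2}.
Matching constants: q = p - q - 5 ⇒ q = - \frac{5}{4}.
General: a(n) = A·(-1)^n + \frac{5 n}{2} - \frac{5}{4}.
Apply a(0) = -1: A - \frac{5}{4} = -1 ⇒ A = \frac{1}{4}.
So a(n) = \frac{\left(-1\right)^{n}}{4} + \frac{5 n}{2} - \frac{5}{4}.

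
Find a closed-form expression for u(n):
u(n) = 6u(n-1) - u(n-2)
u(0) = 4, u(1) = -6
Characteristic equation: x² - 6x + 1 = 0.
Discriminant Δ = (6)² + 4·(-1) = 32.
Roots r₁,₂ = (6 ± √32)/2, so r₁ = 2 \sqrt{2} + 3, r₂ = 3 - 2 \sqrt{2}.
General solution: u(n) = A·r₁^n + B·r₂^n.
From the initial conditions, A + B = 4 and r₁A + r₂B = -6.
Since r₁ - r₂ = √32: A = (-6 - (4)r₂)/√32 = 2 - \frac{9 \sqrt{2}}{4}, and B = 4 - A = 2 + \frac{9 \sqrt{2}}{4}.
So u(n) = \left(2 - \frac{9 \sqrt{2}}{4}\right)\left(2 \sqrt{2} + 3\right)^n + \left(2 + \frac{9 \sqrt{2}}{4}\right)\left(3 - 2 \sqrt{2}\right)^n.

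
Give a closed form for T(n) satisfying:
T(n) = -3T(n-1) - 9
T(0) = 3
First-order linear non-homogeneous.
Homogeneous solution: T_h(n) = A·(-3)^n.
Try constant particular solution T_p = K: K = -3K - 9 ⇒ K = - \frac{9}{4}.
General: T(n) = A·(-3)^n - \frac{9}{4}.
Apply T(0) = 3: A - \frac{9}{4} = 3 ⇒ A = \frac{21}{4}.
So T(n) = \frac{21 \left(-3\right)^{n}}{4} - \frac{9}{4}.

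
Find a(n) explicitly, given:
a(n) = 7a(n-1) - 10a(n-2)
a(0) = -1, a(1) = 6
Characteristic equation: x² - 7x + 10 = 0, which factors as (x - (5))(x - (2)) = 0.
Roots r₁ = 5, r₂ = 2 (distinct).
General solution: a(n) = A·(5)^n + B·(2)^n.
From a(0) = -1: A + B = -1.
From a(1) = 6: 5A + 2B = 6.
Solving: A = \frac{8}{3}, B = - \frac{11}{3}.
So a(n) = - \frac{11 \cdot 2^{n}}{3} + \frac{8 \cdot 5^{n}}{3}.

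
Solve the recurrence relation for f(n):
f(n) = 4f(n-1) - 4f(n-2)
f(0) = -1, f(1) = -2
Characteristic equation: x² - 4x + 4 = 0, which is (x - (2))².
Repeated root r = 2.
General solution: f(n) = (A + Bn)·(2)^n.
From f(0) = -1: A = -1.
From f(1) = -2: (A + B)·(2) = -2 ⇒ B = 0.
So f(n) = \left(-1\right) \cdot (2)^n.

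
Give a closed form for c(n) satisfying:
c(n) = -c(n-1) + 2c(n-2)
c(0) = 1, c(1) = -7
Characteristic equation: x² + x - 2 = 0, which factors as (x - (1))(x - (-2)) = 0.
Roots r₁ = 1, r₂ = -2 (distinct).
General solution: c(n) = A·(1)^n + B·(-2)^n.
From c(0) = 1: A + B = 1.
From c(1) = -7: A - 2B = -7.
Solving: A = - \frac{5}{3}, B = \frac{8}{3}.
So c(n) = \frac{8 \left(-2\right)^{n}}{3} - \frac{5}{3}.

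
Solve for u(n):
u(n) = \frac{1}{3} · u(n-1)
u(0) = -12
Pure geometric recurrence with ratio \frac{1}{3}.
By induction u(n) = u(0) · (\frac{1}{3})^n = - 12 \cdot 3^{- n}.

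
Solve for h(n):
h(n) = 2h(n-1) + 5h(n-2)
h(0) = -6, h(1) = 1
Characteristic equation: x² - 2x - 5 = 0.
Discriminant Δ = (2)² + 4·(5) = 24.
Roots r₁,₂ = (2 ± √24)/2, so r₁ = 1 + \sqrt{6}, r₂ = 1 - \sqrt{6}.
General solution: h(n) = A·r₁^n + B·r₂^n.
From the initial conditions, A + B = -6 and r₁A + r₂B = 1.
Since r₁ - r₂ = √24: A = (1 - (-6)r₂)/√24 = -3 + \frac{7 \sqrt{6}}{12}, and B = -6 - A = -3 - \frac{7 \sqrt{6}}{12}.
So h(n) = \left(-3 + \frac{7 \sqrt{6}}{12}\right)\left(1 + \sqrt{6}\right)^n + \left(-3 - \frac{7 \sqrt{6}}{12}\right)\left(1 - \sqrt{6}\right)^n.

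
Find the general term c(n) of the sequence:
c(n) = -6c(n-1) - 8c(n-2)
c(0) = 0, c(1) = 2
Characteristic equation: x² + 6x + 8 = 0, which factors as (x - (-4))(x - (-2)) = 0.
Roots r₁ = -4, r₂ = -2 (distinct).
General solution: c(n) = A·(-4)^n + B·(-2)^n.
From c(0) = 0: A + B = 0.
From c(1) = 2: -4A - 2B = 2.
Solving: A = -1, B = 1.
So c(n) = \left(-2\right)^{n} - \left(-4\right)^{n}.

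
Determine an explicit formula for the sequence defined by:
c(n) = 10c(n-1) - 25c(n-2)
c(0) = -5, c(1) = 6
Characteristic equation: x² - 10x + 25 = 0, which is (x - (5))².
Repeated root r = 5.
General solution: c(n) = (A + Bn)·(5)^n.
From c(0) = -5: A = -5.
From c(1) = 6: (A + B)·(5) = 6 ⇒ B = \frac{31}{5}.
So c(n) = \left(\frac{31 n}{5} - 5\right) \cdot (5)^n.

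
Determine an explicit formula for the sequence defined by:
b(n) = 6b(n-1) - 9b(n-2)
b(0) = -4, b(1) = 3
Characteristic equation: x² - 6x + 9 = 0, which is (x - (3))².
Repeated root r = 3.
General solution: b(n) = (A + Bn)·(3)^n.
From b(0) = -4: A = -4.
From b(1) = 3: (A + B)·(3) = 3 ⇒ B = 5.
So b(n) = \left(5 n - 4\right) \cdot (3)^n.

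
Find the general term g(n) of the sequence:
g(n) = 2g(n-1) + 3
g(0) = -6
First-order linear non-homogeneous.
Homogeneous solution: g_h(n) = A·(2)^n.
Try constant particular solution g_p = K: K = 2K + 3 ⇒ K = -3.
General: g(n) = A·(2)^n - 3.
Apply g(0) = -6: A - 3 = -6 ⇒ A = -3.
So g(n) = - 3 \cdot 2^{n} - 3.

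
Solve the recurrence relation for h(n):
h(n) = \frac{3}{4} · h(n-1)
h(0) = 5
Pure geometric recurrence with ratio \frac{3}{4}.
By induction h(n) = h(0) · (\frac{3}{4})^n = 5 \left(\frac{3}{4}\right)^{n}.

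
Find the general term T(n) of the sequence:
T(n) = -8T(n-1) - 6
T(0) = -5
First-order linear non-homogeneous.
Homogeneous solution: T_h(n) = A·(-8)^n.
Try constant particular solution T_p = K: K = -8K - 6 ⇒ K = - \frac{2}{3}.
General: T(n) = A·(-8)^n - \frac{2}{3}.
Apply T(0) = -5: A - \frac{2}{3} = -5 ⇒ A = - \frac{13}{3}.
So T(n) = - \frac{13 \left(-8\right)^{n}}{3} - \frac{2}{3}.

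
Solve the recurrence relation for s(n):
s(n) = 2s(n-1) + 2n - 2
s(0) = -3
First-order linear with linear forcing.
Homogeneous solution: s_h(n) = A·(2)^n.
Try particular s_p(n) = pn + q. Substituting:
  pn + q = 2(p(n-1) + q) + 2n - 2.
Matching the n-coefficient: p = 2p + 2 ⇒ p = -2.
Matching constants: q = -2p + 2q - 2 ⇒ q = -2.
General: s(n) = A·(2)^n - 2 n - 2.
Apply s(0) = -3: A - 2 = -3 ⇒ A = -1.
So s(n) = - 2^{n} - 2 n - 2.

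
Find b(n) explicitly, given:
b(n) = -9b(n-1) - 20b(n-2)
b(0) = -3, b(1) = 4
Characteristic equation: x² + 9x + 20 = 0, which factors as (x - (-5))(x - (-4)) = 0.
Roots r₁ = -5, r₂ = -4 (distinct).
General solution: b(n) = A·(-5)^n + B·(-4)^n.
From b(0) = -3: A + B = -3.
From b(1) = 4: -5A - 4B = 4.
Solving: A = 8, B = -11.
So b(n) = - 11 \left(-4\right)^{n} + 8 \left(-5\right)^{n}.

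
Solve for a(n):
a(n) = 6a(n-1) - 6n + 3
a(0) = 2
First-order linear with linear forcing.
Homogeneous solution: a_h(n) = A·(6)^n.
Try particular a_p(n) = pn + q. Substituting:
  pn + q = 6(p(n-1) + q) - 6n + 3.
Matching the n-coefficient: p = 6p - 6 ⇒ p = \frac{6}{5}.
Matching constants: q = -6p + 6q + 3 ⇒ q = \frac{21}{25}.
General: a(n) = A·(6)^n + \frac{6 n}{5} + \frac{21}{25}.
Apply a(0) = 2: A + \frac{21}{25} = 2 ⇒ A = \frac{29}{25}.
So a(n) = \frac{29 \cdot 6^{n}}{25} + \frac{6 n}{5} + \frac{21}{25}.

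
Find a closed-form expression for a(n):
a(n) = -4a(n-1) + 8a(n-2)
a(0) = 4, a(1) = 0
Characteristic equation: x² + 4x - 8 = 0.
Discriminant Δ = (-4)² + 4·(8) = 48.
Roots r₁,₂ = (-4 ± √48)/2, so r₁ = -2 + 2 \sqrt{3}, r₂ = - 2 \sqrt{3} - 2.
General solution: a(n) = A·r₁^n + B·r₂^n.
From the initial conditions, A + B = 4 and r₁A + r₂B = 0.
Since r₁ - r₂ = √48: A = (0 - (4)r₂)/√48 = \frac{2 \sqrt{3}}{3} + 2, and B = 4 - A = 2 - \frac{2 \sqrt{3}}{3}.
So a(n) = \left(\frac{2 \sqrt{3}}{3} + 2\right)\left(-2 + 2 \sqrt{3}\right)^n + \left(2 - \frac{2 \sqrt{3}}{3}\right)\left(- 2 \sqrt{3} - 2\right)^n.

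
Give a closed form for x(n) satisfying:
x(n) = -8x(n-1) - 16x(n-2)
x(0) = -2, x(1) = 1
Characteristic equation: x² + 8x + 16 = 0, which is (x - (-4))².
Repeated root r = -4.
General solution: x(n) = (A + Bn)·(-4)^n.
From x(0) = -2: A = -2.
From x(1) = 1: (A + B)·(-4) = 1 ⇒ B = \frac{7}{4}.
So x(n) = \left(\frac{7 n}{4} - 2\right) \cdot (-4)^n.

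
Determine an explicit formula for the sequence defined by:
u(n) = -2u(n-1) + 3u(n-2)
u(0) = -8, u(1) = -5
Characteristic equation: x² + 2x - 3 = 0, which factors as (x - (-3))(x - (1)) = 0.
Roots r₁ = -3, r₂ = 1 (distinct).
General solution: u(n) = A·(-3)^n + B·(1)^n.
From u(0) = -8: A + B = -8.
From u(1) = -5: -3A + B = -5.
Solving: A = - \frac{3}{4}, B = - \frac{29}{4}.
So u(n) = - \frac{3 \left(-3\right)^{n}}{4} - \frac{29}{4}.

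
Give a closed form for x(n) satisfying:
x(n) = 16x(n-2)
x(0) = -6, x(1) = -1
Characteristic equation: x² - 16 = 0, which factors as (x - (4))(x - (-4)) = 0.
Roots r₁ = 4, r₂ = -4 (distinct).
General solution: x(n) = A·(4)^n + B·(-4)^n.
From x(0) = -6: A + B = -6.
From x(1) = -1: 4A - 4B = -1.
Solving: A = - \frac{25}{8}, B = - \frac{23}{8}.
So x(n) = - \frac{23 \left(-4\right)^{n}}{8} - \frac{25 \cdot 4^{n}}{8}.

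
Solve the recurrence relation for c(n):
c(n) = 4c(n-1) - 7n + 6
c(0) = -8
First-order linear with linear forcing.
Homogeneous solution: c_h(n) = A·(4)^n.
Try particular c_p(n) = pn + q. Substituting:
  pn + q = 4(p(n-1) + q) - 7n + 6.
Matching the n-coefficient: p = 4p - 7 ⇒ p = \frac{7}{3}.
Matching constants: q = -4p + 4q + 6 ⇒ q = \frac{10}{9}.
General: c(n) = A·(4)^n + \frac{7 n}{3} + \frac{10}{9}.
Apply c(0) = -8: A + \frac{10}{9} = -8 ⇒ A = - \frac{82}{9}.
So c(n) = - \frac{82 \cdot 4^{n}}{9} + \frac{7 n}{3} + \frac{10}{9}.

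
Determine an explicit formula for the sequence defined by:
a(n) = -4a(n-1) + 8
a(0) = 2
First-order linear non-homogeneous.
Homogeneous solution: a_h(n) = A·(-4)^n.
Try constant particular solution a_p = K: K = -4K + 8 ⇒ K = \frac{8}{5}.
General: a(n) = A·(-4)^n + \frac{8}{5}.
Apply a(0) = 2: A + \frac{8}{5} = 2 ⇒ A = \frac{2}{5}.
So a(n) = \frac{2 \left(-4\right)^{n}}{5} + \frac{8}{5}.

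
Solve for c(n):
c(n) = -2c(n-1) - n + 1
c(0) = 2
First-order linear with linear forcing.
Homogeneous solution: c_h(n) = A·(-2)^n.
Try particular c_p(n) = pn + q. Substituting:
  pn + q = -2(p(n-1) + q) - n + 1.
Matching the n-coefficient: p = -2p - 1 ⇒ p = - \frac{1}{3}.
Matching constants: q = 2p - 2q + 1 ⇒ q = \frac{1}{9}.
General: c(n) = A·(-2)^n - \frac{n}{3} + \frac{1}{9}.
Apply c(0) = 2: A + \frac{1}{9} = 2 ⇒ A = \frac{17}{9}.
So c(n) = \frac{17 \left(-2\right)^{n}}{9} - \frac{n}{3} + \frac{1}{9}.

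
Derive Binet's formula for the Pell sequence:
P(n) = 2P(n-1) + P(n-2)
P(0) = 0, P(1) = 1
This is the Pell sequence.
Characteristic equation: x² - 2x - 1 = 0; roots r₁ = 1 + \sqrt{2}, r₂ = 1 - \sqrt{2}.
General: P(n) = A·r₁^n + B·r₂^n. Solving with P(0)=0, P(1)=1 gives A = \frac{\sqrt{2}}{4}, B = - \frac{\sqrt{2}}{4}.
So P(n) = \frac{\sqrt{2} \left(- \left(1 - \sqrt{2}\right)^{n} + \left(1 + \sqrt{2}\right)^{n}\right)}{4}.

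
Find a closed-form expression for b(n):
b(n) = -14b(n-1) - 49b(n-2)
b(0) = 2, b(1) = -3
Characteristic equation: x² + 14x + 49 = 0, which is (x - (-7))².
Repeated root r = -7.
General solution: b(n) = (A + Bn)·(-7)^n.
From b(0) = 2: A = 2.
From b(1) = -3: (A + B)·(-7) = -3 ⇒ B = - \frac{11}{7}.
So b(n) = \left(2 - \frac{11 n}{7}\right) \cdot (-7)^n.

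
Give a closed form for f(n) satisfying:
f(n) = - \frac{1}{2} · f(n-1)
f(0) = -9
Pure geometric recurrence with ratio - \frac{1}{2}.
By induction f(n) = f(0) · (- \frac{1}{2})^n = - 9 \left(- \frac{1}{2}\right)^{n}.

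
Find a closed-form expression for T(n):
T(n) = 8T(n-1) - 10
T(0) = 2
First-order linear non-homogeneous.
Homogeneous solution: T_h(n) = A·(8)^n.
Try constant particular solution T_p = K: K = 8K - 10 ⇒ K = \frac{10}{7}.
General: T(n) = A·(8)^n + \frac{10}{7}.
Apply T(0) = 2: A + \frac{10}{7} = 2 ⇒ A = \frac{4}{7}.
So T(n) = \frac{4 \cdot 8^{n}}{7} + \frac{10}{7}.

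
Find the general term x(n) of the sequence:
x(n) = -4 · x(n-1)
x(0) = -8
Pure geometric recurrence with ratio -4.
By induction x(n) = x(0) · (-4)^n = - 8 \left(-4\right)^{n}.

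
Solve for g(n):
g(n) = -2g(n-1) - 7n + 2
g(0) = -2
First-order linear with linear forcing.
Homogeneous solution: g_h(n) = A·(-2)^n.
Try particular g_p(n) = pn + q. Substituting:
  pn + q = -2(p(n-1) + q) - 7n + 2.
Matching the n-coefficient: p = -2p - 7 ⇒ p = - \frac{7}{3}.
Matching constants: q = 2p - 2q + 2 ⇒ q = - \frac{8}{9}.
General: g(n) = A·(-2)^n - \frac{7 n}{3} - \frac{8}{9}.
Apply g(0) = -2: A - \frac{8}{9} = -2 ⇒ A = - \frac{10}{9}.
So g(n) = - \frac{10 \left(-2\right)^{n}}{9} - \frac{7 n}{3} - \frac{8}{9}.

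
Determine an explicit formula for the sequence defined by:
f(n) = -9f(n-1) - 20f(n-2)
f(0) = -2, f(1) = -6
Characteristic equation: x² + 9x + 20 = 0, which factors as (x - (-4))(x - (-5)) = 0.
Roots r₁ = -4, r₂ = -5 (distinct).
General solution: f(n) = A·(-4)^n + B·(-5)^n.
From f(0) = -2: A + B = -2.
From f(1) = -6: -4A - 5B = -6.
Solving: A = -16, B = 14.
So f(n) = - 16 \left(-4\right)^{n} + 14 \left(-5\right)^{n}.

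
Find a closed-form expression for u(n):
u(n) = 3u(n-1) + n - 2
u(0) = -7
First-order linear with linear forcing.
Homogeneous solution: u_h(n) = A·(3)^n.
Try particular u_p(n) = pn + q. Substituting:
  pn + q = 3(p(n-1) + q) + n - 2.
Matching the n-coefficient: p = 3p + 1 ⇒ p = - \frac{1}{2}.
Matching constants: q = -3p + 3q - 2 ⇒ q = \frac{1}{4}.
General: u(n) = A·(3)^n - \frac{n}{2} + \frac{1}{4}.
Apply u(0) = -7: A + \frac{1}{4} = -7 ⇒ A = - \frac{29}{4}.
So u(n) = - \frac{29 \cdot 3^{n}}{4} - \frac{n}{2} + \frac{1}{4}.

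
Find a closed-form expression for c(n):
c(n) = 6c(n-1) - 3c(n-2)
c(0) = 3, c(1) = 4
Characteristic equation: x² - 6x + 3 = 0.
Discriminant Δ = (6)² + 4·(-3) = 24.
Roots r₁,₂ = (6 ± √24)/2, so r₁ = \sqrt{6} + 3, r₂ = 3 - \sqrt{6}.
General solution: c(n) = A·r₁^n + B·r₂^n.
From the initial conditions, A + B = 3 and r₁A + r₂B = 4.
Since r₁ - r₂ = √24: A = (4 - (3)r₂)/√24 = \frac{3}{2} - \frac{5 \sqrt{6}}{12}, and B = 3 - A = \frac{5 \sqrt{6}}{12} + \frac{3}{2}.
So c(n) = \left(\frac{3}{2} - \frac{5 \sqrt{6}}{12}\right)\left(\sqrt{6} + 3\right)^n + \left(\frac{5 \sqrt{6}}{12} + \frac{3}{2}\right)\left(3 - \sqrt{6}\right)^n.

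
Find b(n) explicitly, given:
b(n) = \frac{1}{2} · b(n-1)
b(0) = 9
Pure geometric recurrence with ratio \frac{1}{2}.
By induction b(n) = b(0) · (\frac{1}{2})^n = 9 \cdot 2^{- n}.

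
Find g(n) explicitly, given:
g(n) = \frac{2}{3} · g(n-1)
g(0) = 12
Pure geometric recurrence with ratio \frac{2}{3}.
By induction g(n) = g(0) · (\frac{2}{3})^n = 12 \left(\frac{2}{3}\right)^{n}.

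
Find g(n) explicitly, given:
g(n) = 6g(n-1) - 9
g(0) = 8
First-order linear non-homogeneous.
Homogeneous solution: g_h(n) = A·(6)^n.
Try constant particular solution g_p = K: K = 6K - 9 ⇒ K = \frac{9}{5}.
General: g(n) = A·(6)^n + \frac{9}{5}.
Apply g(0) = 8: A + \frac{9}{5} = 8 ⇒ A = \frac{31}{5}.
So g(n) = \frac{31 \cdot 6^{n}}{5} + \frac{9}{5}.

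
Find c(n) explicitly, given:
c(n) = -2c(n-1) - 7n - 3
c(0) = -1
First-order linear with linear forcing.
Homogeneous solution: c_h(n) = A·(-2)^n.
Try particular c_p(n) = pn + q. Substituting:
  pn + q = -2(p(n-1) + q) - 7n - 3.
Matching the n-coefficient: p = -2p - 7 ⇒ p = - \frac{7}{3}.
Matching constants: q = 2p - 2q - 3 ⇒ q = - \frac{23}{9}.
General: c(n) = A·(-2)^n - \frac{7 n}{3} - \frac{23}{9}.
Apply c(0) = -1: A - \frac{23}{9} = -1 ⇒ A = \frac{14}{9}.
So c(n) = \frac{14 \left(-2\right)^{n}}{9} - \frac{7 n}{3} - \frac{23}{9}.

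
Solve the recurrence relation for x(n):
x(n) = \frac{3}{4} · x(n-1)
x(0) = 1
Pure geometric recurrence with ratio \frac{3}{4}.
By induction x(n) = x(0) · (\frac{3}{4})^n = \left(\frac{3}{4}\right)^{n}.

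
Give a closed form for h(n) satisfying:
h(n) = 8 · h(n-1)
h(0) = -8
Pure geometric recurrence with ratio 8.
By induction h(n) = h(0) · (8)^n = - 8 \cdot 8^{n}.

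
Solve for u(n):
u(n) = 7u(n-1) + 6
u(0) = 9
First-order linear non-homogeneous.
Homogeneous solution: u_h(n) = A·(7)^n.
Try constant particular solution u_p = K: K = 7K + 6 ⇒ K = -1.
General: u(n) = A·(7)^n - 1.
Apply u(0) = 9: A - 1 = 9 ⇒ A = 10.
So u(n) = 10 \cdot 7^{n} - 1.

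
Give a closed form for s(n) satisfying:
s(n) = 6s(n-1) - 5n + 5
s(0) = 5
First-order linear with linear forcing.
Homogeneous solution: s_h(n) = A·(6)^n.
Try particular s_p(n) = pn + q. Substituting:
  pn + q = 6(p(n-1) + q) - 5n + 5.
Matching the n-coefficient: p = 6p - 5 ⇒ p = 1.
Matching constants: q = -6p + 6q + 5 ⇒ q = \frac{1}{5}.
General: s(n) = A·(6)^n + n + \frac{1}{5}.
Apply s(0) = 5: A + \frac{1}{5} = 5 ⇒ A = \frac{24}{5}.
So s(n) = \frac{24 \cdot 6^{n}}{5} + n + \frac{1}{5}.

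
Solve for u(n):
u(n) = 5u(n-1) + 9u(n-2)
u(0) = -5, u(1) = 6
Characteristic equation: x² - 5x - 9 = 0.
Discriminant Δ = (5)² + 4·(9) = 61.
Roots r₁,₂ = (5 ± √61)/2, so r₁ = \frac{5}{2} + \frac{\sqrt{61}}{2}, r₂ = \frac{5}{2} - \frac{\sqrt{61}}{2}.
General solution: u(n) = A·r₁^n + B·r₂^n.
From the initial conditions, A + B = -5 and r₁A + r₂B = 6.
Since r₁ - r₂ = √61: A = (6 - (-5)r₂)/√61 = - \frac{5}{2} + \frac{37 \sqrt{61}}{122}, and B = -5 - A = - \frac{5}{2} - \frac{37 \sqrt{61}}{122}.
So u(n) = \left(- \frac{5}{2} + \frac{37 \sqrt{61}}{122}\right)\left(\frac{5}{2} + \frac{\sqrt{61}}{2}\right)^n + \left(- \frac{5}{2} - \frac{37 \sqrt{61}}{122}\right)\left(\frac{5}{2} - \frac{\sqrt{61}}{2}\right)^n.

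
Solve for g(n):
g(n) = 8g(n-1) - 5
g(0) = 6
First-order linear non-homogeneous.
Homogeneous solution: g_h(n) = A·(8)^n.
Try constant particular solution g_p = K: K = 8K - 5 ⇒ K = \frac{5}{7}.
General: g(n) = A·(8)^n + \frac{5}{7}.
Apply g(0) = 6: A + \frac{5}{7} = 6 ⇒ A = \frac{37}{7}.
So g(n) = \frac{37 \cdot 8^{n}}{7} + \frac{5}{7}.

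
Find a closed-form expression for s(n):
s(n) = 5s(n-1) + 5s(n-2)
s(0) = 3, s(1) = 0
Characteristic equation: x² - 5x - 5 = 0.
Discriminant Δ = (5)² + 4·(5) = 45.
Roots r₁,₂ = (5 ± √45)/2, so r₁ = \frac{5}{2} + \frac{3 \sqrt{5}}{2}, r₂ = \frac{5}{2} - \frac{3 \sqrt{5}}{2}.
General solution: s(n) = A·r₁^n + B·r₂^n.
From the initial conditions, A + B = 3 and r₁A + r₂B = 0.
Since r₁ - r₂ = √45: A = (0 - (3)r₂)/√45 = \frac{3}{2} - \frac{\sqrt{5}}{2}, and B = 3 - A = \frac{\sqrt{5}}{2} + \frac{3}{2}.
So s(n) = \left(\frac{3}{2} - \frac{\sqrt{5}}{2}\right)\left(\frac{5}{2} + \frac{3 \sqrt{5}}{2}\right)^n + \left(\frac{\sqrt{5}}{2} + \frac{3}{2}\right)\left(\frac{5}{2} - \frac{3 \sqrt{5}}{2}\right)^n.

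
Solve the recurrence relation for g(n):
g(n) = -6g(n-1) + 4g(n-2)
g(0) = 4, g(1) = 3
Characteristic equation: x² + 6x - 4 = 0.
Discriminant Δ = (-6)² + 4·(4) = 52.
Roots r₁,₂ = (-6 ± √52)/2, so r₁ = -3 + \sqrt{13}, r₂ = - \sqrt{13} - 3.
General solution: g(n) = A·r₁^n + B·r₂^n.
From the initial conditions, A + B = 4 and r₁A + r₂B = 3.
Since r₁ - r₂ = √52: A = (3 - (4)r₂)/√52 = 2 + \frac{15 \sqrt{13}}{26}, and B = 4 - A = 2 - \frac{15 \sqrt{13}}{26}.
So g(n) = \left(2 + \frac{15 \sqrt{13}}{26}\right)\left(-3 + \sqrt{13}\right)^n + \left(2 - \frac{15 \sqrt{13}}{26}\right)\left(- \sqrt{13} - 3\right)^n.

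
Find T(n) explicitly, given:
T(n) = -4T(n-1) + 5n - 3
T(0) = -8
First-order linear with linear forcing.
Homogeneous solution: T_h(n) = A·(-4)^n.
Try particular T_p(n) = pn + q. Substituting:
  pn + q = -4(p(n-1) + q) + 5n - 3.
Matching the n-coefficient: p = -4p + 5 ⇒ p = 1.
Matching constants: q = 4p - 4q - 3 ⇒ q = \frac{1}{5}.
General: T(n) = A·(-4)^n + n + \frac{1}{5}.
Apply T(0) = -8: A + \frac{1}{5} = -8 ⇒ A = - \frac{41}{5}.
So T(n) = - \frac{41 \left(-4\right)^{n}}{5} + n + \frac{1}{5}.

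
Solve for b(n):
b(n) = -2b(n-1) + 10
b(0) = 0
First-order linear non-homogeneous.
Homogeneous solution: b_h(n) = A·(-2)^n.
Try constant particular solution b_p = K: K = -2K + 10 ⇒ K = \frac{10}{3}.
General: b(n) = A·(-2)^n + \frac{10}{3}.
Apply b(0) = 0: A + \frac{10}{3} = 0 ⇒ A = - \frac{10}{3}.
So b(n) = \frac{10}{3} - \frac{10 \left(-2\right)^{n}}{3}.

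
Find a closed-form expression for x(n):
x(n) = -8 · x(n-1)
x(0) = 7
Pure geometric recurrence with ratio -8.
By induction x(n) = x(0) · (-8)^n = 7 \left(-8\right)^{n}.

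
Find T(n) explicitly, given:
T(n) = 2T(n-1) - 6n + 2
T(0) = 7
First-order linear with linear forcing.
Homogeneous solution: T_h(n) = A·(2)^n.
Try particular T_p(n) = pn + q. Substituting:
  pn + q = 2(p(n-1) + q) - 6n + 2.
Matching the n-coefficient: p = 2p - 6 ⇒ p = 6.
Matching constants: q = -2p + 2q + 2 ⇒ q = 10.
General: T(n) = A·(2)^n + 6 n + 10.
Apply T(0) = 7: A + 10 = 7 ⇒ A = -3.
So T(n) = - 3 \cdot 2^{n} + 6 n + 10.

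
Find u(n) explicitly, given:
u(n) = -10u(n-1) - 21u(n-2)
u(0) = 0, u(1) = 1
Characteristic equation: x² + 10x + 21 = 0, which factors as (x - (-7))(x - (-3)) = 0.
Roots r₁ = -7, r₂ = -3 (distinct).
General solution: u(n) = A·(-7)^n + B·(-3)^n.
From u(0) = 0: A + B = 0.
From u(1) = 1: -7A - 3B = 1.
Solving: A = - \frac{1}{4}, B = \frac{1}{4}.
So u(n) = \frac{\left(-3\right)^{n}}{4} - \frac{\left(-7\right)^{n}}{4}.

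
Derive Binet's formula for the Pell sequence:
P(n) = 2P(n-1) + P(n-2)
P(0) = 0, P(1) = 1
This is the Pell sequence.
Characteristic equation: x² - 2x - 1 = 0; roots r₁ = 1 + \sqrt{2}, r₂ = 1 - \sqrt{2}.
General: P(n) = A·r₁^n + B·r₂^n. Solving with P(0)=0, P(1)=1 gives A = \frac{\sqrt{2}}{4}, B = - \frac{\sqrt{2}}{4}.
So P(n) = \frac{\sqrt{2} \left(- \left(1 - \sqrt{2}\right)^{n} + \left(1 + \sqrt{2}\right)^{n}\right)}{4}.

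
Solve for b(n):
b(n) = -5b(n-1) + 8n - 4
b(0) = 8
First-order linear with linear forcing.
Homogeneous solution: b_h(n) = A·(-5)^n.
Try particular b_p(n) = pn + q. Substituting:
  pn + q = -5(p(n-1) + q) + 8n - 4.
Matching the n-coefficient: p = -5p + 8 ⇒ p = \frac{4}{3}.
Matching constants: q = 5p - 5q - 4 ⇒ q = \frac{4}{9}.
General: b(n) = A·(-5)^n + \frac{4 n}{3} + \frac{4}{9}.
Apply b(0) = 8: A + \frac{4}{9} = 8 ⇒ A = \frac{68}{9}.
So b(n) = \frac{68 \left(-5\right)^{n}}{9} + \frac{4 n}{3} + \frac{4}{9}.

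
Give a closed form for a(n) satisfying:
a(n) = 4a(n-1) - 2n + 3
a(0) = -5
First-order linear with linear forcing.
Homogeneous solution: a_h(n) = A·(4)^n.
Try particular a_p(n) = pn + q. Substituting:
  pn + q = 4(p(n-1) + q) - 2n + 3.
Matching the n-coefficient: p = 4p - 2 ⇒ p = \frac{2}{3}.
Matching constants: q = -4p + 4q + 3 ⇒ q = - \frac{1}{9}.
General: a(n) = A·(4)^n + \frac{2 n}{3} - \frac{1}{9}.
Apply a(0) = -5: A - \frac{1}{9} = -5 ⇒ A = - \frac{44}{9}.
So a(n) = - \frac{44 \cdot 4^{n}}{9} + \frac{2 n}{3} - \frac{1}{9}.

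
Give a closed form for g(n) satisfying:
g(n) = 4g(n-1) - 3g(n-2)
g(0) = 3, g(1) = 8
Characteristic equation: x² - 4x + 3 = 0, which factors as (x - (3))(x - (1)) = 0.
Roots r₁ = 3, r₂ = 1 (distinct).
General solution: g(n) = A·(3)^n + B·(1)^n.
From g(0) = 3: A + B = 3.
From g(1) = 8: 3A + B = 8.
Solving: A = \frac{5}{2}, B = \frac{1}{2}.
So g(n) = \frac{5 \cdot 3^{n}}{2} + \frac{1}{2}.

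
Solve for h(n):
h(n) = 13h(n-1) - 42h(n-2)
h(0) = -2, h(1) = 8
Characteristic equation: x² - 13x + 42 = 0, which factors as (x - (7))(x - (6)) = 0.
Roots r₁ = 7, r₂ = 6 (distinct).
General solution: h(n) = A·(7)^n + B·(6)^n.
From h(0) = -2: A + B = -2.
From h(1) = 8: 7A + 6B = 8.
Solving: A = 20, B = -22.
So h(n) = - 22 \cdot 6^{n} + 20 \cdot 7^{n}.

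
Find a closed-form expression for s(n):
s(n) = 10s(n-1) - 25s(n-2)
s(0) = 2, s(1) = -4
Characteristic equation: x² - 10x + 25 = 0, which is (x - (5))².
Repeated root r = 5.
General solution: s(n) = (A + Bn)·(5)^n.
From s(0) = 2: A = 2.
From s(1) = -4: (A + B)·(5) = -4 ⇒ B = - \frac{14}{5}.
So s(n) = \left(2 - \frac{14 n}{5}\right) \cdot (5)^n.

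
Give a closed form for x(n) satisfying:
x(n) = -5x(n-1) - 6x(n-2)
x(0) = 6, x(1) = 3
Characteristic equation: x² + 5x + 6 = 0, which factors as (x - (-3))(x - (-2)) = 0.
Roots r₁ = -3, r₂ = -2 (distinct).
General solution: x(n) = A·(-3)^n + B·(-2)^n.
From x(0) = 6: A + B = 6.
From x(1) = 3: -3A - 2B = 3.
Solving: A = -15, B = 21.
So x(n) = 21 \left(-2\right)^{n} - 15 \left(-3\right)^{n}.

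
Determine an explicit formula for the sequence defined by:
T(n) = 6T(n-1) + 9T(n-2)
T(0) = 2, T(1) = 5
Characteristic equation: x² - 6x - 9 = 0.
Discriminant Δ = (6)² + 4·(9) = 72.
Roots r₁,₂ = (6 ± √72)/2, so r₁ = 3 + 3 \sqrt{2}, r₂ = 3 - 3 \sqrt{2}.
General solution: T(n) = A·r₁^n + B·r₂^n.
From the initial conditions, A + B = 2 and r₁A + r₂B = 5.
Since r₁ - r₂ = √72: A = (5 - (2)r₂)/√72 = 1 - \frac{\sqrt{2}}{12}, and B = 2 - A = \frac{\sqrt{2}}{12} + 1.
So T(n) = \left(1 - \frac{\sqrt{2}}{12}\right)\left(3 + 3 \sqrt{2}\right)^n + \left(\frac{\sqrt{2}}{12} + 1\right)\left(3 - 3 \sqrt{2}\right)^n.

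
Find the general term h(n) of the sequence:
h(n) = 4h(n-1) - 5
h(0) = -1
First-order linear non-homogeneous.
Homogeneous solution: h_h(n) = A·(4)^n.
Try constant particular solution h_p = K: K = 4K - 5 ⇒ K = \frac{5}{3}.
General: h(n) = A·(4)^n + \frac{5}{3}.
Apply h(0) = -1: A + \frac{5}{3} = -1 ⇒ A = - \frac{8}{3}.
So h(n) = \frac{5}{3} - \frac{8 \cdot 4^{n}}{3}.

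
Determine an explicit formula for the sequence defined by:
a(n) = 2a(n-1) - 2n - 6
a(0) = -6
First-order linear with linear forcing.
Homogeneous solution: a_h(n) = A·(2)^n.
Try particular a_p(n) = pn + q. Substituting:
  pn + q = 2(p(n-1) + q) - 2n - 6.
Matching the n-coefficient: p = 2p - 2 ⇒ p = 2.
Matching constants: q = -2p + 2q - 6 ⇒ q = 10.
General: a(n) = A·(2)^n + 2 n + 10.
Apply a(0) = -6: A + 10 = -6 ⇒ A = -16.
So a(n) = - 16 \cdot 2^{n} + 2 n + 10.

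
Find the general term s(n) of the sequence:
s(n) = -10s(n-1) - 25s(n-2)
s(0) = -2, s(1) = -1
Characteristic equation: x² + 10x + 25 = 0, which is (x - (-5))².
Repeated root r = -5.
General solution: s(n) = (A + Bn)·(-5)^n.
From s(0) = -2: A = -2.
From s(1) = -1: (A + B)·(-5) = -1 ⇒ B = \frac{11}{5}.
So s(n) = \left(\frac{11 n}{5} - 2\right) \cdot (-5)^n.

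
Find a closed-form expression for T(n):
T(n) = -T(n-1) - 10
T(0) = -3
First-order linear non-homogeneous.
Homogeneous solution: T_h(n) = A·(-1)^n.
Try constant particular solution T_p = K: K = -K - 10 ⇒ K = -5.
General: T(n) = A·(-1)^n - 5.
Apply T(0) = -3: A - 5 = -3 ⇒ A = 2.
So T(n) = 2 \left(-1\right)^{n} - 5.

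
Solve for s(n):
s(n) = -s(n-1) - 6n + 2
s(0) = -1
First-order linear with linear forcing.
Homogeneous solution: s_h(n) = A·(-1)^n.
Try particular s_p(n) = pn + q. Substituting:
  pn + q = -(p(n-1) + q) - 6n + 2.
Matching the n-coefficient: p = -p - 6 ⇒ p = -3.
Matching constants: q = p - q + 2 ⇒ q = - \frac{1}{2}.
General: s(n) = A·(-1)^n - 3 n - \frac{1}{2}.
Apply s(0) = -1: A - \frac{1}{2} = -1 ⇒ A = - \frac{1}{2}.
So s(n) = - \frac{\left(-1\right)^{n}}{2} - 3 n - \frac{1}{2}.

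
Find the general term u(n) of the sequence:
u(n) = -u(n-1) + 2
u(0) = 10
First-order linear non-homogeneous.
Homogeneous solution: u_h(n) = A·(-1)^n.
Try constant particular solution u_p = K: K = -K + 2 ⇒ K = 1.
General: u(n) = A·(-1)^n + 1.
Apply u(0) = 10: A + 1 = 10 ⇒ A = 9.
So u(n) = 9 \left(-1\right)^{n} + 1.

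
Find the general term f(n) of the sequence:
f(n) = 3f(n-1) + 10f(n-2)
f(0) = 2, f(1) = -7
Characteristic equation: x² - 3x - 10 = 0, which factors as (x - (-2))(x - (5)) = 0.
Roots r₁ = -2, r₂ = 5 (distinct).
General solution: f(n) = A·(-2)^n + B·(5)^n.
From f(0) = 2: A + B = 2.
From f(1) = -7: -2A + 5B = -7.
Solving: A = \frac{17}{7}, B = - \frac{3}{7}.
So f(n) = \frac{17 \left(-2\right)^{n}}{7} - \frac{3 \cdot 5^{n}}{7}.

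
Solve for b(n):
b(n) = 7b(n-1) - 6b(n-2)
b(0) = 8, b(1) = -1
Characteristic equation: x² - 7x + 6 = 0, which factors as (x - (1))(x - (6)) = 0.
Roots r₁ = 1, r₂ = 6 (distinct).
General solution: b(n) = A·(1)^n + B·(6)^n.
From b(0) = 8: A + B = 8.
From b(1) = -1: A + 6B = -1.
Solving: A = \frac{49}{5}, B = - \frac{9}{5}.
So b(n) = \frac{49}{5} - \frac{9 \cdot 6^{n}}{5}.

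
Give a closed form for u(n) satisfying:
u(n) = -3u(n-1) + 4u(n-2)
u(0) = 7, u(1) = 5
Characteristic equation: x² + 3x - 4 = 0, which factors as (x - (1))(x - (-4)) = 0.
Roots r₁ = 1, r₂ = -4 (distinct).
General solution: u(n) = A·(1)^n + B·(-4)^n.
From u(0) = 7: A + B = 7.
From u(1) = 5: A - 4B = 5.
Solving: A = \frac{33}{5}, B = \frac{2}{5}.
So u(n) = \frac{2 \left(-4\right)^{n}}{5} + \frac{33}{5}.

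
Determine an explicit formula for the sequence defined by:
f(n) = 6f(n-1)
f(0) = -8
This is a homogeneous first-order recurrence with ratio 6.
By induction f(n) = f(0) · (6)^n = - 8 \cdot 6^{n}.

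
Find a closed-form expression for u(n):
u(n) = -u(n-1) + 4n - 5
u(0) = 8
First-order linear with linear forcing.
Homogeneous solution: u_h(n) = A·(-1)^n.
Try particular u_p(n) = pn + q. Substituting:
  pn + q = -(p(n-1) + q) + 4n - 5.
Matching the n-coefficient: p = -p + 4 ⇒ p = 2.
Matching constants: q = p - q - 5 ⇒ q = - \frac{3}{2}.
General: u(n) = A·(-1)^n + 2 n - \frac{3}{2}.
Apply u(0) = 8: A - \frac{3}{2} = 8 ⇒ A = \frac{19}{2}.
So u(n) = \frac{19 \left(-1\right)^{n}}{2} + 2 n - \frac{3}{2}.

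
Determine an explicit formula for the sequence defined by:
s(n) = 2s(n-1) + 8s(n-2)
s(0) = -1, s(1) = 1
Characteristic equation: x² - 2x - 8 = 0, which factors as (x - (4))(x - (-2)) = 0.
Roots r₁ = 4, r₂ = -2 (distinct).
General solution: s(n) = A·(4)^n + B·(-2)^n.
From s(0) = -1: A + B = -1.
From s(1) = 1: 4A - 2B = 1.
Solving: A = - \frac{1}{6}, B = - \frac{5}{6}.
So s(n) = - \frac{5 \left(-2\right)^{n}}{6} - \frac{4^{n}}{6}.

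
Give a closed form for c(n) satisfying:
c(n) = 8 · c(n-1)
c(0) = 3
Pure geometric recurrence with ratio 8.
By induction c(n) = c(0) · (8)^n = 3 \cdot 8^{n}.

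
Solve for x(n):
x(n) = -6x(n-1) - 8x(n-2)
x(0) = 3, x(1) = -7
Characteristic equation: x² + 6x + 8 = 0, which factors as (x - (-2))(x - (-4)) = 0.
Roots r₁ = -2, r₂ = -4 (distinct).
General solution: x(n) = A·(-2)^n + B·(-4)^n.
From x(0) = 3: A + B = 3.
From x(1) = -7: -2A - 4B = -7.
Solving: A = \frac{5}{2}, B = \frac{1}{2}.
So x(n) = \frac{5 \left(-2\right)^{n}}{2} + \frac{\left(-4\right)^{n}}{2}.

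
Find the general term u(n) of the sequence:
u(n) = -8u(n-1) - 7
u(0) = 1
First-order linear non-homogeneous.
Homogeneous solution: u_h(n) = A·(-8)^n.
Try constant particular solution u_p = K: K = -8K - 7 ⇒ K = - \frac{7}{9}.
General: u(n) = A·(-8)^n - \frac{7}{9}.
Apply u(0) = 1: A - \frac{7}{9} = 1 ⇒ A = \frac{16}{9}.
So u(n) = \frac{16 \left(-8\right)^{n}}{9} - \frac{7}{9}.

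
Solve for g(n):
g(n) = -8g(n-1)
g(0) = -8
This is a homogeneous first-order recurrence with ratio -8.
By induction g(n) = g(0) · (-8)^n = - 8 \left(-8\right)^{n}.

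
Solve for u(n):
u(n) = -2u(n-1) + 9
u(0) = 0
First-order linear non-homogeneous.
Homogeneous solution: u_h(n) = A·(-2)^n.
Try constant particular solution u_p = K: K = -2K + 9 ⇒ K = 3.
General: u(n) = A·(-2)^n + 3.
Apply u(0) = 0: A + 3 = 0 ⇒ A = -3.
So u(n) = 3 - 3 \left(-2\right)^{n}.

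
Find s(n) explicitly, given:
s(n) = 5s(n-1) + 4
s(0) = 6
First-order linear non-homogeneous.
Homogeneous solution: s_h(n) = A·(5)^n.
Try constant particular solution s_p = K: K = 5K + 4 ⇒ K = -1.
General: s(n) = A·(5)^n - 1.
Apply s(0) = 6: A - 1 = 6 ⇒ A = 7.
So s(n) = 7 \cdot 5^{n} - 1.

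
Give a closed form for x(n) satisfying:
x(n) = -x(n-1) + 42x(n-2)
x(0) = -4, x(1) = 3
Characteristic equation: x² + x - 42 = 0, which factors as (x - (-7))(x - (6)) = 0.
Roots r₁ = -7, r₂ = 6 (distinct).
General solution: x(n) = A·(-7)^n + B·(6)^n.
From x(0) = -4: A + B = -4.
From x(1) = 3: -7A + 6B = 3.
Solving: A = - \frac{27}{13}, B = - \frac{25}{13}.
So x(n) = - \frac{27 \left(-7\right)^{n}}{13} - \frac{25 \cdot 6^{n}}{13}.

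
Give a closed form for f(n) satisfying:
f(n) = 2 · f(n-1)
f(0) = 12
Pure geometric recurrence with ratio 2.
By induction f(n) = f(0) · (2)^n = 12 \cdot 2^{n}.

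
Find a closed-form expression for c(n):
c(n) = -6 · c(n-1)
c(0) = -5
Pure geometric recurrence with ratio -6.
By induction c(n) = c(0) · (-6)^n = - 5 \left(-6\right)^{n}.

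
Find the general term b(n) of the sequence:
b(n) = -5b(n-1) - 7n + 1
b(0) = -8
First-order linear with linear forcing.
Homogeneous solution: b_h(n) = A·(-5)^n.
Try particular b_p(n) = pn + q. Substituting:
  pn + q = -5(p(n-1) + q) - 7n + 1.
Matching the n-coefficient: p = -5p - 7 ⇒ p = - \frac{7}{6}.
Matching constants: q = 5p - 5q + 1 ⇒ q = - \frac{29}{36}.
General: b(n) = A·(-5)^n - \frac{7 n}{6} - \frac{29}{36}.
Apply b(0) = -8: A - \frac{29}{36} = -8 ⇒ A = - \frac{259}{36}.
So b(n) = - \frac{259 \left(-5\right)^{n}}{36} - \frac{7 n}{6} - \frac{29}{36}.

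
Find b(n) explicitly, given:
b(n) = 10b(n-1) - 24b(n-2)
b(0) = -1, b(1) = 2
Characteristic equation: x² - 10x + 24 = 0, which factors as (x - (6))(x - (4)) = 0.
Roots r₁ = 6, r₂ = 4 (distinct).
General solution: b(n) = A·(6)^n + B·(4)^n.
From b(0) = -1: A + B = -1.
From b(1) = 2: 6A + 4B = 2.
Solving: A = 3, B = -4.
So b(n) = - 4 \cdot 4^{n} + 3 \cdot 6^{n}.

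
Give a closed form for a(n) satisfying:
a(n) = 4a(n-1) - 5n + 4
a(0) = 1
First-order linear with linear forcing.
Homogeneous solution: a_h(n) = A·(4)^n.
Try particular a_p(n) = pn + q. Substituting:
  pn + q = 4(p(n-1) + q) - 5n + 4.
Matching the n-coefficient: p = 4p - 5 ⇒ p = \frac{5}{3}.
Matching constants: q = -4p + 4q + 4 ⇒ q = \frac{8}{9}.
General: a(n) = A·(4)^n + \frac{5 n}{3} + \frac{8}{9}.
Apply a(0) = 1: A + \frac{8}{9} = 1 ⇒ A = \frac{1}{9}.
So a(n) = \frac{4^{n}}{9} + \frac{5 n}{3} + \frac{8}{9}.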